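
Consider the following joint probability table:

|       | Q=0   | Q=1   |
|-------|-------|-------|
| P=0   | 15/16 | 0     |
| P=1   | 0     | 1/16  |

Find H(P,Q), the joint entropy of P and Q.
H(P,Q) = -Σ P(P,Q) log₂ P(P,Q), summed over the non-zero cells:
H(P,Q) = -[(15/16)·log₂(15/16) + (1/16)·log₂(1/16)]
  = 0.0873 + 0.2500
  = 0.3373 bits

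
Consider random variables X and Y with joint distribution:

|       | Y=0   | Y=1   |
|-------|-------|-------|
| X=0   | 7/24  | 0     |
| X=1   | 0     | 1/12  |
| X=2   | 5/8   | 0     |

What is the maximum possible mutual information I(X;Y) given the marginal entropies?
The upper bound on mutual information is I(X;Y) ≤ min(H(X), H(Y)).

Marginal P(X) (row sums):
  P(X=0) = 7/24 + 0 = 7/24
  P(X=1) = 0 + 1/12 = 1/12
  P(X=2) = 5/8 + 0 = 5/8
Marginal P(Y) (column sums):
  P(Y=0) = 7/24 + 0 + 5/8 = 11/12
  P(Y=1) = 0 + 1/12 + 0 = 1/12

H(X) = -[(7/24)·log₂(7/24) + (1/12)·log₂(1/12) + (5/8)·log₂(5/8)]
  = 0.5185 + 0.2987 + 0.4238
  = 1.2410 bits
H(Y) = -[(11/12)·log₂(11/12) + (1/12)·log₂(1/12)]
  = 0.1151 + 0.2987
  = 0.4138 bits

Maximum possible I(X;Y) = min(1.2410, 0.4138) = 0.4138 bits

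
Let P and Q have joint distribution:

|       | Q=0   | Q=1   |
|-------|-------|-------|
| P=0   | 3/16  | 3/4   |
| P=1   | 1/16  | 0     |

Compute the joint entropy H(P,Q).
H(P,Q) = -Σ P(P,Q) log₂ P(P,Q), summed over the non-zero cells:
H(P,Q) = -[(3/16)·log₂(3/16) + (3/4)·log₂(3/4) + (1/16)·log₂(1/16)]
  = 0.4528 + 0.3113 + 0.2500
  = 1.0141 bits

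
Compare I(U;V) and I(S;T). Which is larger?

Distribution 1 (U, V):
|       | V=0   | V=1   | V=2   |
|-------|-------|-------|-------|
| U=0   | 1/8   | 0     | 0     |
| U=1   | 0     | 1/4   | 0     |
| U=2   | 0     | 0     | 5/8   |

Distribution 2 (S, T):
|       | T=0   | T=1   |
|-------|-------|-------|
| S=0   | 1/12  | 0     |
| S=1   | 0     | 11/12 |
Distribution 1 (U, V):
Marginal P(U) (row sums):
  P(U=0) = 1/8 + 0 + 0 = 1/8
  P(U=1) = 0 + 1/4 + 0 = 1/4
  P(U=2) = 0 + 0 + 5/8 = 5/8
Marginal P(V) (column sums):
  P(V=0) = 1/8 + 0 + 0 = 1/8
  P(V=1) = 0 + 1/4 + 0 = 1/4
  P(V=2) = 0 + 0 + 5/8 = 5/8

H(U) = -[(1/8)·log₂(1/8) + (1/4)·log₂(1/4) + (5/8)·log₂(5/8)]
  = 0.3750 + 0.5000 + 0.4238
  = 1.2988 bits
H(V) = -[(1/8)·log₂(1/8) + (1/4)·log₂(1/4) + (5/8)·log₂(5/8)]
  = 0.3750 + 0.5000 + 0.4238
  = 1.2988 bits
H(U,V) = -[(1/8)·log₂(1/8) + (1/4)·log₂(1/4) + (5/8)·log₂(5/8)]
  = 0.3750 + 0.5000 + 0.4238
  = 1.2988 bits

I(U;V) = H(U) + H(V) - H(U,V)
  = 1.2988 + 1.2988 - 1.2988
  = 1.2988 bits

Distribution 2 (S, T):
Marginal P(S) (row sums):
  P(S=0) = 1/12 + 0 = 1/12
  P(S=1) = 0 + 11/12 = 11/12
Marginal P(T) (column sums):
  P(T=0) = 1/12 + 0 = 1/12
  P(T=1) = 0 + 11/12 = 11/12

H(S) = -[(1/12)·log₂(1/12) + (11/12)·log₂(11/12)]
  = 0.2987 + 0.1151
  = 0.4138 bits
H(T) = -[(1/12)·log₂(1/12) + (11/12)·log₂(11/12)]
  = 0.2987 + 0.1151
  = 0.4138 bits
H(S,T) = -[(1/12)·log₂(1/12) + (11/12)·log₂(11/12)]
  = 0.2987 + 0.1151
  = 0.4138 bits

I(S;T) = H(S) + H(T) - H(S,T)
  = 0.4138 + 0.4138 - 0.4138
  = 0.4138 bits

I(U;V) = 1.2988 bits > I(S;T) = 0.4138 bits, so (U, V) has the higher mutual information (stronger dependence).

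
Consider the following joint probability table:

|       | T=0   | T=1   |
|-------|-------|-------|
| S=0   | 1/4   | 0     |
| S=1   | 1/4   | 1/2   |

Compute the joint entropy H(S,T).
H(S,T) = -Σ P(S,T) log₂ P(S,T), summed over the non-zero cells:
H(S,T) = -[(1/4)·log₂(1/4) + (1/4)·log₂(1/4) + (1/2)·log₂(1/2)]
  = 0.5000 + 0.5000 + 0.5000
  = 1.5000 bits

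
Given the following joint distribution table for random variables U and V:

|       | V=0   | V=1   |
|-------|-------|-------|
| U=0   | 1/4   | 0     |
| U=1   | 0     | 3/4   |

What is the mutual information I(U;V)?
Marginal P(U) (row sums):
  P(U=0) = 1/4 + 0 = 1/4
  P(U=1) = 0 + 3/4 = 3/4
Marginal P(V) (column sums):
  P(V=0) = 1/4 + 0 = 1/4
  P(V=1) = 0 + 3/4 = 3/4

H(U) = -[(1/4)·log₂(1/4) + (3/4)·log₂(3/4)]
  = 0.5000 + 0.3113
  = 0.8113 bits
H(V) = -[(1/4)·log₂(1/4) + (3/4)·log₂(3/4)]
  = 0.5000 + 0.3113
  = 0.8113 bits
H(U,V) = -[(1/4)·log₂(1/4) + (3/4)·log₂(3/4)]
  = 0.5000 + 0.3113
  = 0.8113 bits

I(U;V) = H(U) + H(V) - H(U,V)
  = 0.8113 + 0.8113 - 0.8113
  = 0.8113 bits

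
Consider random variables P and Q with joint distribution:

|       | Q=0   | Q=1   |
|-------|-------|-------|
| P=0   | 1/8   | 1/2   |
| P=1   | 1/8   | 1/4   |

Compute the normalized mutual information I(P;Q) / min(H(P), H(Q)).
Marginal P(P) (row sums):
  P(P=0) = 1/8 + 1/2 = 5/8
  P(P=1) = 1/8 + 1/4 = 3/8
Marginal P(Q) (column sums):
  P(Q=0) = 1/8 + 1/8 = 1/4
  P(Q=1) = 1/2 + 1/4 = 3/4

H(P) = -[(5/8)·log₂(5/8) + (3/8)·log₂(3/8)]
  = 0.4238 + 0.5306
  = 0.9544 bits
H(Q) = -[(1/4)·log₂(1/4) + (3/4)·log₂(3/4)]
  = 0.5000 + 0.3113
  = 0.8113 bits
H(P,Q) = -[(1/8)·log₂(1/8) + (1/2)·log₂(1/2) + (1/8)·log₂(1/8) + (1/4)·log₂(1/4)]
  = 0.3750 + 0.5000 + 0.3750 + 0.5000
  = 1.7500 bits

I(P;Q) = H(P) + H(Q) - H(P,Q)
  = 0.9544 + 0.8113 - 1.7500
  = 0.0157 bits

min(H(P), H(Q)) = min(0.9544, 0.8113) = 0.8113 bits
Normalized MI = 0.0157 / 0.8113 = 0.0194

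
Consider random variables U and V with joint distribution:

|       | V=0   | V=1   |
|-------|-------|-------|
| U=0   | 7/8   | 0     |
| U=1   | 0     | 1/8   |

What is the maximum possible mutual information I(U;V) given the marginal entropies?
The upper bound on mutual information is I(U;V) ≤ min(H(U), H(V)).

Marginal P(U) (row sums):
  P(U=0) = 7/8 + 0 = 7/8
  P(U=1) = 0 + 1/8 = 1/8
Marginal P(V) (column sums):
  P(V=0) = 7/8 + 0 = 7/8
  P(V=1) = 0 + 1/8 = 1/8

H(U) = -[(7/8)·log₂(7/8) + (1/8)·log₂(1/8)]
  = 0.1686 + 0.3750
  = 0.5436 bits
H(V) = -[(7/8)·log₂(7/8) + (1/8)·log₂(1/8)]
  = 0.1686 + 0.3750
  = 0.5436 bits

Maximum possible I(U;V) = min(0.5436, 0.5436) = 0.5436 bits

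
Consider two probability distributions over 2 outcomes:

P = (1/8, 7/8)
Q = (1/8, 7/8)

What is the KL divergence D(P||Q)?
D(P||Q) = Σ P(i) log₂(P(i)/Q(i))
  i=0: (1/8) × log₂((1/8)/(1/8)) = (1/8) × log₂(1) = 0.0000
  i=1: (7/8) × log₂((7/8)/(7/8)) = (7/8) × log₂(1) = 0.0000
D(P||Q) = 0.0000 + 0.0000
  = 0.0000 bits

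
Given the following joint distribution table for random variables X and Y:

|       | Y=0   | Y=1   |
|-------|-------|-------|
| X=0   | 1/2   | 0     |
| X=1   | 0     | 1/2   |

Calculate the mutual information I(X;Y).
Marginal P(X) (row sums):
  P(X=0) = 1/2 + 0 = 1/2
  P(X=1) = 0 + 1/2 = 1/2
Marginal P(Y) (column sums):
  P(Y=0) = 1/2 + 0 = 1/2
  P(Y=1) = 0 + 1/2 = 1/2

H(X) = -[(1/2)·log₂(1/2) + (1/2)·log₂(1/2)]
  = 0.5000 + 0.5000
  = 1.0000 bits
H(Y) = -[(1/2)·log₂(1/2) + (1/2)·log₂(1/2)]
  = 0.5000 + 0.5000
  = 1.0000 bits
H(X,Y) = -[(1/2)·log₂(1/2) + (1/2)·log₂(1/2)]
  = 0.5000 + 0.5000
  = 1.0000 bits

I(X;Y) = H(X) + H(Y) - H(X,Y)
  = 1.0000 + 1.0000 - 1.0000
  = 1.0000 bits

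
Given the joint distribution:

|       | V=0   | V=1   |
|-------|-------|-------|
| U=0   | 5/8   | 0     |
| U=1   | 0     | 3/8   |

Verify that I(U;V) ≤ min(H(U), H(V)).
Marginal P(U) (row sums):
  P(U=0) = 5/8 + 0 = 5/8
  P(U=1) = 0 + 3/8 = 3/8
Marginal P(V) (column sums):
  P(V=0) = 5/8 + 0 = 5/8
  P(V=1) = 0 + 3/8 = 3/8

H(U) = -[(5/8)·log₂(5/8) + (3/8)·log₂(3/8)]
  = 0.4238 + 0.5306
  = 0.9544 bits
H(V) = -[(5/8)·log₂(5/8) + (3/8)·log₂(3/8)]
  = 0.4238 + 0.5306
  = 0.9544 bits
H(U,V) = -[(5/8)·log₂(5/8) + (3/8)·log₂(3/8)]
  = 0.4238 + 0.5306
  = 0.9544 bits

I(U;V) = H(U) + H(V) - H(U,V)
  = 0.9544 + 0.9544 - 0.9544
  = 0.9544 bits

min(H(U), H(V)) = min(0.9544, 0.9544) = 0.9544 bits
Since 0.9544 ≤ 0.9544, the bound is satisfied ✓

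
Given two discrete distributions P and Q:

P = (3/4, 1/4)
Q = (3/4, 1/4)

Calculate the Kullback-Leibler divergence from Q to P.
D(P||Q) = Σ P(i) log₂(P(i)/Q(i))
  i=0: (3/4) × log₂((3/4)/(3/4)) = (3/4) × log₂(1) = 0.0000
  i=1: (1/4) × log₂((1/4)/(1/4)) = (1/4) × log₂(1) = 0.0000
D(P||Q) = 0.0000 + 0.0000
  = 0.0000 bits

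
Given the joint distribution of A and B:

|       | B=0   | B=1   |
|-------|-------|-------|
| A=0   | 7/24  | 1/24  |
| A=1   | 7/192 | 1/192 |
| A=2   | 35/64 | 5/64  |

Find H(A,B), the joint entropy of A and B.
H(A,B) = -Σ P(A,B) log₂ P(A,B), summed over the non-zero cells:
H(A,B) = -[(7/24)·log₂(7/24) + (1/24)·log₂(1/24) + (7/192)·log₂(7/192) + (1/192)·log₂(1/192) + (35/64)·log₂(35/64) + (5/64)·log₂(5/64)]
  = 0.5185 + 0.1910 + 0.1742 + 0.0395 + 0.4762 + 0.2873
  = 1.6867 bits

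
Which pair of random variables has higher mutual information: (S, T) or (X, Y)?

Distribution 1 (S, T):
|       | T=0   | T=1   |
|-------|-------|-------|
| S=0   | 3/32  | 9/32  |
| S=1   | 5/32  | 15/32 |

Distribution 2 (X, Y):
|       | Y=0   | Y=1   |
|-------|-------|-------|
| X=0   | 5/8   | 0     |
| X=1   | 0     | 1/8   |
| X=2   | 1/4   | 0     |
Distribution 1 (S, T):
Marginal P(S) (row sums):
  P(S=0) = 3/32 + 9/32 = 3/8
  P(S=1) = 5/32 + 15/32 = 5/8
Marginal P(T) (column sums):
  P(T=0) = 3/32 + 5/32 = 1/4
  P(T=1) = 9/32 + 15/32 = 3/4

H(S) = -[(3/8)·log₂(3/8) + (5/8)·log₂(5/8)]
  = 0.5306 + 0.4238
  = 0.9544 bits
H(T) = -[(1/4)·log₂(1/4) + (3/4)·log₂(3/4)]
  = 0.5000 + 0.3113
  = 0.8113 bits
H(S,T) = -[(3/32)·log₂(3/32) + (9/32)·log₂(9/32) + (5/32)·log₂(5/32) + (15/32)·log₂(15/32)]
  = 0.3202 + 0.5147 + 0.4184 + 0.5124
  = 1.7657 bits

I(S;T) = H(S) + H(T) - H(S,T)
  = 0.9544 + 0.8113 - 1.7657
  = 0.0000 bits

Distribution 2 (X, Y):
Marginal P(X) (row sums):
  P(X=0) = 5/8 + 0 = 5/8
  P(X=1) = 0 + 1/8 = 1/8
  P(X=2) = 1/4 + 0 = 1/4
Marginal P(Y) (column sums):
  P(Y=0) = 5/8 + 0 + 1/4 = 7/8
  P(Y=1) = 0 + 1/8 + 0 = 1/8

H(X) = -[(5/8)·log₂(5/8) + (1/8)·log₂(1/8) + (1/4)·log₂(1/4)]
  = 0.4238 + 0.3750 + 0.5000
  = 1.2988 bits
H(Y) = -[(7/8)·log₂(7/8) + (1/8)·log₂(1/8)]
  = 0.1686 + 0.3750
  = 0.5436 bits
H(X,Y) = -[(5/8)·log₂(5/8) + (1/8)·log₂(1/8) + (1/4)·log₂(1/4)]
  = 0.4238 + 0.3750 + 0.5000
  = 1.2988 bits

I(X;Y) = H(X) + H(Y) - H(X,Y)
  = 1.2988 + 0.5436 - 1.2988
  = 0.5436 bits

I(X;Y) = 0.5436 bits > I(S;T) = 0.0000 bits, so (X, Y) has the higher mutual information (stronger dependence).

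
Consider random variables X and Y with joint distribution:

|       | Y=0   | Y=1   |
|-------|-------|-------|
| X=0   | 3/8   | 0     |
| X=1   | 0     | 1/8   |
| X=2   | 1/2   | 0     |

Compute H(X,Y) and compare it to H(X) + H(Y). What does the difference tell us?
Marginal P(X) (row sums):
  P(X=0) = 3/8 + 0 = 3/8
  P(X=1) = 0 + 1/8 = 1/8
  P(X=2) = 1/2 + 0 = 1/2
Marginal P(Y) (column sums):
  P(Y=0) = 3/8 + 0 + 1/2 = 7/8
  P(Y=1) = 0 + 1/8 + 0 = 1/8

H(X,Y) = -[(3/8)·log₂(3/8) + (1/8)·log₂(1/8) + (1/2)·log₂(1/2)]
  = 0.5306 + 0.3750 + 0.5000
  = 1.4056 bits
H(X) = -[(3/8)·log₂(3/8) + (1/8)·log₂(1/8) + (1/2)·log₂(1/2)]
  = 0.5306 + 0.3750 + 0.5000
  = 1.4056 bits
H(Y) = -[(7/8)·log₂(7/8) + (1/8)·log₂(1/8)]
  = 0.1686 + 0.3750
  = 0.5436 bits

H(X) + H(Y) = 1.4056 + 0.5436 = 1.9492 bits
Difference: H(X) + H(Y) - H(X,Y) = 1.9492 - 1.4056 = 0.5436 bits = I(X;Y)

The difference is the mutual information; it is positive here, so X and Y are dependent (knowing one reduces uncertainty about the other by 0.5436 bits).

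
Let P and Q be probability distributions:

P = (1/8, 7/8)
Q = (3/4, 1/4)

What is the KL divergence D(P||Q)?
D(P||Q) = Σ P(i) log₂(P(i)/Q(i))
  i=0: (1/8) × log₂((1/8)/(3/4)) = (1/8) × log₂(1/6) = -0.3231
  i=1: (7/8) × log₂((7/8)/(1/4)) = (7/8) × log₂(7/2) = 1.5814
D(P||Q) = -0.3231 + 1.5814
  = 1.2583 bits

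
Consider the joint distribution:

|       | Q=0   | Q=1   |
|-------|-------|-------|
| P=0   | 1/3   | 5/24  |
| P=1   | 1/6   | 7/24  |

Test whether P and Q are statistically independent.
Marginal P(P) (row sums):
  P(P=0) = 1/3 + 5/24 = 13/24
  P(P=1) = 1/6 + 7/24 = 11/24
Marginal P(Q) (column sums):
  P(Q=0) = 1/3 + 1/6 = 1/2
  P(Q=1) = 5/24 + 7/24 = 1/2

P and Q are independent iff P(P=i,Q=j) = P(P=i)·P(Q=j) for every cell.
  P(P=0)·P(Q=0) = 13/24 × 1/2 = 13/48, but P(P=0,Q=0) = 1/3 ✗

No, P and Q are not independent. Quantitatively, I(P;Q) > 0:

H(P) = -[(13/24)·log₂(13/24) + (11/24)·log₂(11/24)]
  = 0.4791 + 0.5159
  = 0.9950 bits
H(Q) = -[(1/2)·log₂(1/2) + (1/2)·log₂(1/2)]
  = 0.5000 + 0.5000
  = 1.0000 bits
H(P,Q) = -[(1/3)·log₂(1/3) + (5/24)·log₂(5/24) + (1/6)·log₂(1/6) + (7/24)·log₂(7/24)]
  = 0.5283 + 0.4715 + 0.4308 + 0.5185
  = 1.9491 bits
I(P;Q) = H(P) + H(Q) - H(P,Q) = 0.9950 + 1.0000 - 1.9491 = 0.0459 bits > 0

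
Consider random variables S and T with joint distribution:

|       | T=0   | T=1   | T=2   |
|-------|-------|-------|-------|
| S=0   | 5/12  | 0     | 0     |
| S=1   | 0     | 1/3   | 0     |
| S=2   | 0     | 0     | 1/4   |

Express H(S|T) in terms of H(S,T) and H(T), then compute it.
H(S|T) = H(S,T) - H(T)

Marginal P(T) (column sums):
  P(T=0) = 5/12 + 0 + 0 = 5/12
  P(T=1) = 0 + 1/3 + 0 = 1/3
  P(T=2) = 0 + 0 + 1/4 = 1/4

H(S,T) = -[(5/12)·log₂(5/12) + (1/3)·log₂(1/3) + (1/4)·log₂(1/4)]
  = 0.5263 + 0.5283 + 0.5000
  = 1.5546 bits
H(T) = -[(5/12)·log₂(5/12) + (1/3)·log₂(1/3) + (1/4)·log₂(1/4)]
  = 0.5263 + 0.5283 + 0.5000
  = 1.5546 bits

H(S|T) = 1.5546 - 1.5546 = 0.0000 bits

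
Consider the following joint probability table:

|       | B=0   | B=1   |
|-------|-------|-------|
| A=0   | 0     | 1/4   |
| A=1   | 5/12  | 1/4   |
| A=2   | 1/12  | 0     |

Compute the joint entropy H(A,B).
H(A,B) = -Σ P(A,B) log₂ P(A,B), summed over the non-zero cells:
H(A,B) = -[(1/4)·log₂(1/4) + (5/12)·log₂(5/12) + (1/4)·log₂(1/4) + (1/12)·log₂(1/12)]
  = 0.5000 + 0.5263 + 0.5000 + 0.2987
  = 1.8250 bits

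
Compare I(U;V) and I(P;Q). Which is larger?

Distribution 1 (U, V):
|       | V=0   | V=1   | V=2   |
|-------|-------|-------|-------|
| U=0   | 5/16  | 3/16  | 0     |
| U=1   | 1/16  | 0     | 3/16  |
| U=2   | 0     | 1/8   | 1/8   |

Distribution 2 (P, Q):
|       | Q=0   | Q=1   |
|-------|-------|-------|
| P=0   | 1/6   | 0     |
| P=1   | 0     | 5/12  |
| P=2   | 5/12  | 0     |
Distribution 1 (U, V):
Marginal P(U) (row sums):
  P(U=0) = 5/16 + 3/16 + 0 = 1/2
  P(U=1) = 1/16 + 0 + 3/16 = 1/4
  P(U=2) = 0 + 1/8 + 1/8 = 1/4
Marginal P(V) (column sums):
  P(V=0) = 5/16 + 1/16 + 0 = 3/8
  P(V=1) = 3/16 + 0 + 1/8 = 5/16
  P(V=2) = 0 + 3/16 + 1/8 = 5/16

H(U) = -[(1/2)·log₂(1/2) + (1/4)·log₂(1/4) + (1/4)·log₂(1/4)]
  = 0.5000 + 0.5000 + 0.5000
  = 1.5000 bits
H(V) = -[(3/8)·log₂(3/8) + (5/16)·log₂(5/16) + (5/16)·log₂(5/16)]
  = 0.5306 + 0.5244 + 0.5244
  = 1.5794 bits
H(U,V) = -[(5/16)·log₂(5/16) + (3/16)·log₂(3/16) + (1/16)·log₂(1/16) + (3/16)·log₂(3/16) + (1/8)·log₂(1/8) + (1/8)·log₂(1/8)]
  = 0.5244 + 0.4528 + 0.2500 + 0.4528 + 0.3750 + 0.3750
  = 2.4300 bits

I(U;V) = H(U) + H(V) - H(U,V)
  = 1.5000 + 1.5794 - 2.4300
  = 0.6494 bits

Distribution 2 (P, Q):
Marginal P(P) (row sums):
  P(P=0) = 1/6 + 0 = 1/6
  P(P=1) = 0 + 5/12 = 5/12
  P(P=2) = 5/12 + 0 = 5/12
Marginal P(Q) (column sums):
  P(Q=0) = 1/6 + 0 + 5/12 = 7/12
  P(Q=1) = 0 + 5/12 + 0 = 5/12

H(P) = -[(1/6)·log₂(1/6) + (5/12)·log₂(5/12) + (5/12)·log₂(5/12)]
  = 0.4308 + 0.5263 + 0.5263
  = 1.4834 bits
H(Q) = -[(7/12)·log₂(7/12) + (5/12)·log₂(5/12)]
  = 0.4536 + 0.5263
  = 0.9799 bits
H(P,Q) = -[(1/6)·log₂(1/6) + (5/12)·log₂(5/12) + (5/12)·log₂(5/12)]
  = 0.4308 + 0.5263 + 0.5263
  = 1.4834 bits

I(P;Q) = H(P) + H(Q) - H(P,Q)
  = 1.4834 + 0.9799 - 1.4834
  = 0.9799 bits

I(P;Q) = 0.9799 bits > I(U;V) = 0.6494 bits, so (P, Q) has the higher mutual information (stronger dependence).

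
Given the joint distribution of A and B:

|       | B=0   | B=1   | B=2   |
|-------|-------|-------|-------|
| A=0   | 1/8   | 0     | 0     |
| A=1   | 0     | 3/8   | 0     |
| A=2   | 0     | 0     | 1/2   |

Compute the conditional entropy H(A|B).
Marginal P(B) (column sums):
  P(B=0) = 1/8 + 0 + 0 = 1/8
  P(B=1) = 0 + 3/8 + 0 = 3/8
  P(B=2) = 0 + 0 + 1/2 = 1/2

H(A|B) = -Σ P(A,B)·log₂ P(A|B), where P(A|B) = P(A,B) / P(B)
  (cells with P(A,B) = 0 contribute 0)
  (A=0,B=0): P(A|B) = (1/8)/(1/8) = 1;  -(1/8)·log₂(1) = 0.0000
  (A=1,B=1): P(A|B) = (3/8)/(3/8) = 1;  -(3/8)·log₂(1) = 0.0000
  (A=2,B=2): P(A|B) = (1/2)/(1/2) = 1;  -(1/2)·log₂(1) = 0.0000
H(A|B) = 0.0000 + 0.0000 + 0.0000
  = 0.0000 bits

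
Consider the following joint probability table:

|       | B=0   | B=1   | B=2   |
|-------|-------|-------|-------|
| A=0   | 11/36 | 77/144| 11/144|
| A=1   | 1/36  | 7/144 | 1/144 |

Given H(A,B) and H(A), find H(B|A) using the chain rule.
From the chain rule: H(A,B) = H(A) + H(B|A)
Therefore: H(B|A) = H(A,B) - H(A)

H(A,B) = -[(11/36)·log₂(11/36) + (77/144)·log₂(77/144) + (11/144)·log₂(11/144) + (1/36)·log₂(1/36) + (7/144)·log₂(7/144) + (1/144)·log₂(1/144)]
  = 0.5227 + 0.4829 + 0.2834 + 0.1436 + 0.2121 + 0.0498
  = 1.6945 bits
Marginal P(A) (row sums):
  P(A=0) = 11/36 + 77/144 + 11/144 = 11/12
  P(A=1) = 1/36 + 7/144 + 1/144 = 1/12
H(A) = -[(11/12)·log₂(11/12) + (1/12)·log₂(1/12)]
  = 0.1151 + 0.2987
  = 0.4138 bits

H(B|A) = 1.6945 - 0.4138 = 1.2807 bits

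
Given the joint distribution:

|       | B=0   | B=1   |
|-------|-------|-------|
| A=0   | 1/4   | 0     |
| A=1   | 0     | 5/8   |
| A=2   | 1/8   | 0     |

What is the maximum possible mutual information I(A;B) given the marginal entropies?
The upper bound on mutual information is I(A;B) ≤ min(H(A), H(B)).

Marginal P(A) (row sums):
  P(A=0) = 1/4 + 0 = 1/4
  P(A=1) = 0 + 5/8 = 5/8
  P(A=2) = 1/8 + 0 = 1/8
Marginal P(B) (column sums):
  P(B=0) = 1/4 + 0 + 1/8 = 3/8
  P(B=1) = 0 + 5/8 + 0 = 5/8

H(A) = -[(1/4)·log₂(1/4) + (5/8)·log₂(5/8) + (1/8)·log₂(1/8)]
  = 0.5000 + 0.4238 + 0.3750
  = 1.2988 bits
H(B) = -[(3/8)·log₂(3/8) + (5/8)·log₂(5/8)]
  = 0.5306 + 0.4238
  = 0.9544 bits

Maximum possible I(A;B) = min(1.2988, 0.9544) = 0.9544 bits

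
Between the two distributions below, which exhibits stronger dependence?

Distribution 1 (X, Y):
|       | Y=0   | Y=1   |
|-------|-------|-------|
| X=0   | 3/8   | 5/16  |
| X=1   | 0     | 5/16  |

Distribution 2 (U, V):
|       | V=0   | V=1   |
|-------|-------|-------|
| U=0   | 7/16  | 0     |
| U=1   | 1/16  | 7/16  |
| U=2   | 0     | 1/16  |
Distribution 1 (X, Y):
Marginal P(X) (row sums):
  P(X=0) = 3/8 + 5/16 = 11/16
  P(X=1) = 0 + 5/16 = 5/16
Marginal P(Y) (column sums):
  P(Y=0) = 3/8 + 0 = 3/8
  P(Y=1) = 5/16 + 5/16 = 5/8

H(X) = -[(11/16)·log₂(11/16) + (5/16)·log₂(5/16)]
  = 0.3716 + 0.5244
  = 0.8960 bits
H(Y) = -[(3/8)·log₂(3/8) + (5/8)·log₂(5/8)]
  = 0.5306 + 0.4238
  = 0.9544 bits
H(X,Y) = -[(3/8)·log₂(3/8) + (5/16)·log₂(5/16) + (5/16)·log₂(5/16)]
  = 0.5306 + 0.5244 + 0.5244
  = 1.5794 bits

I(X;Y) = H(X) + H(Y) - H(X,Y)
  = 0.8960 + 0.9544 - 1.5794
  = 0.2710 bits

Distribution 2 (U, V):
Marginal P(U) (row sums):
  P(U=0) = 7/16 + 0 = 7/16
  P(U=1) = 1/16 + 7/16 = 1/2
  P(U=2) = 0 + 1/16 = 1/16
Marginal P(V) (column sums):
  P(V=0) = 7/16 + 1/16 + 0 = 1/2
  P(V=1) = 0 + 7/16 + 1/16 = 1/2

H(U) = -[(7/16)·log₂(7/16) + (1/2)·log₂(1/2) + (1/16)·log₂(1/16)]
  = 0.5218 + 0.5000 + 0.2500
  = 1.2718 bits
H(V) = -[(1/2)·log₂(1/2) + (1/2)·log₂(1/2)]
  = 0.5000 + 0.5000
  = 1.0000 bits
H(U,V) = -[(7/16)·log₂(7/16) + (1/16)·log₂(1/16) + (7/16)·log₂(7/16) + (1/16)·log₂(1/16)]
  = 0.5218 + 0.2500 + 0.5218 + 0.2500
  = 1.5436 bits

I(U;V) = H(U) + H(V) - H(U,V)
  = 1.2718 + 1.0000 - 1.5436
  = 0.7282 bits

I(U;V) = 0.7282 bits > I(X;Y) = 0.2710 bits, so (U, V) has the higher mutual information (stronger dependence).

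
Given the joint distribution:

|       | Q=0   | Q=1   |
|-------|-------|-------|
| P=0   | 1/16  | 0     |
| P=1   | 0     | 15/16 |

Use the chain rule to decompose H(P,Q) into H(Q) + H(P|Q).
By the chain rule: H(P,Q) = H(Q) + H(P|Q)

Marginal P(Q) (column sums):
  P(Q=0) = 1/16 + 0 = 1/16
  P(Q=1) = 0 + 15/16 = 15/16
H(Q) = -[(1/16)·log₂(1/16) + (15/16)·log₂(15/16)]
  = 0.2500 + 0.0873
  = 0.3373 bits
H(P|Q) = -Σ P(P,Q)·log₂ P(P|Q), where P(P|Q) = P(P,Q) / P(Q)
  (cells with P(P,Q) = 0 contribute 0)
  (P=0,Q=0): P(P|Q) = (1/16)/(1/16) = 1;  -(1/16)·log₂(1) = 0.0000
  (P=1,Q=1): P(P|Q) = (15/16)/(15/16) = 1;  -(15/16)·log₂(1) = 0.0000
H(P|Q) = 0.0000 + 0.0000
  = 0.0000 bits

H(P,Q) = H(Q) + H(P|Q) = 0.3373 + 0.0000 = 0.3373 bits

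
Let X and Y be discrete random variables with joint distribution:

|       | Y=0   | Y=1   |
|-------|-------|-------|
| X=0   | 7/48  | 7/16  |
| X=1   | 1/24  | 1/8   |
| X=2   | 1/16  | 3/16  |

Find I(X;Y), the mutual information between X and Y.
Marginal P(X) (row sums):
  P(X=0) = 7/48 + 7/16 = 7/12
  P(X=1) = 1/24 + 1/8 = 1/6
  P(X=2) = 1/16 + 3/16 = 1/4
Marginal P(Y) (column sums):
  P(Y=0) = 7/48 + 1/24 + 1/16 = 1/4
  P(Y=1) = 7/16 + 1/8 + 3/16 = 3/4

H(X) = -[(7/12)·log₂(7/12) + (1/6)·log₂(1/6) + (1/4)·log₂(1/4)]
  = 0.4536 + 0.4308 + 0.5000
  = 1.3844 bits
H(Y) = -[(1/4)·log₂(1/4) + (3/4)·log₂(3/4)]
  = 0.5000 + 0.3113
  = 0.8113 bits
H(X,Y) = -[(7/48)·log₂(7/48) + (7/16)·log₂(7/16) + (1/24)·log₂(1/24) + (1/8)·log₂(1/8) + (1/16)·log₂(1/16) + (3/16)·log₂(3/16)]
  = 0.4051 + 0.5218 + 0.1910 + 0.3750 + 0.2500 + 0.4528
  = 2.1957 bits

I(X;Y) = H(X) + H(Y) - H(X,Y)
  = 1.3844 + 0.8113 - 2.1957
  = 0.0000 bits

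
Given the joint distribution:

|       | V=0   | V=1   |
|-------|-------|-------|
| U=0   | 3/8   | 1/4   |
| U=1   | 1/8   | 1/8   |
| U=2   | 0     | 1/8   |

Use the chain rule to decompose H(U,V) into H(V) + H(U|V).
By the chain rule: H(U,V) = H(V) + H(U|V)

Marginal P(V) (column sums):
  P(V=0) = 3/8 + 1/8 + 0 = 1/2
  P(V=1) = 1/4 + 1/8 + 1/8 = 1/2
H(V) = -[(1/2)·log₂(1/2) + (1/2)·log₂(1/2)]
  = 0.5000 + 0.5000
  = 1.0000 bits
H(U|V) = -Σ P(U,V)·log₂ P(U|V), where P(U|V) = P(U,V) / P(V)
  (cells with P(U,V) = 0 contribute 0)
  (U=0,V=0): P(U|V) = (3/8)/(1/2) = 3/4;  -(3/8)·log₂(3/4) = 0.1556
  (U=0,V=1): P(U|V) = (1/4)/(1/2) = 1/2;  -(1/4)·log₂(1/2) = 0.2500
  (U=1,V=0): P(U|V) = (1/8)/(1/2) = 1/4;  -(1/8)·log₂(1/4) = 0.2500
  (U=1,V=1): P(U|V) = (1/8)/(1/2) = 1/4;  -(1/8)·log₂(1/4) = 0.2500
  (U=2,V=1): P(U|V) = (1/8)/(1/2) = 1/4;  -(1/8)·log₂(1/4) = 0.2500
H(U|V) = 0.1556 + 0.2500 + 0.2500 + 0.2500 + 0.2500
  = 1.1556 bits

H(U,V) = H(V) + H(U|V) = 1.0000 + 1.1556 = 2.1556 bits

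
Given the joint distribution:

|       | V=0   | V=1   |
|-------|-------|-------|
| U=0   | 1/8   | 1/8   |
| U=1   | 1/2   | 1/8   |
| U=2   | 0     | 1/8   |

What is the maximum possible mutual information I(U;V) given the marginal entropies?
The upper bound on mutual information is I(U;V) ≤ min(H(U), H(V)).

Marginal P(U) (row sums):
  P(U=0) = 1/8 + 1/8 = 1/4
  P(U=1) = 1/2 + 1/8 = 5/8
  P(U=2) = 0 + 1/8 = 1/8
Marginal P(V) (column sums):
  P(V=0) = 1/8 + 1/2 + 0 = 5/8
  P(V=1) = 1/8 + 1/8 + 1/8 = 3/8

H(U) = -[(1/4)·log₂(1/4) + (5/8)·log₂(5/8) + (1/8)·log₂(1/8)]
  = 0.5000 + 0.4238 + 0.3750
  = 1.2988 bits
H(V) = -[(5/8)·log₂(5/8) + (3/8)·log₂(3/8)]
  = 0.4238 + 0.5306
  = 0.9544 bits

Maximum possible I(U;V) = min(1.2988, 0.9544) = 0.9544 bits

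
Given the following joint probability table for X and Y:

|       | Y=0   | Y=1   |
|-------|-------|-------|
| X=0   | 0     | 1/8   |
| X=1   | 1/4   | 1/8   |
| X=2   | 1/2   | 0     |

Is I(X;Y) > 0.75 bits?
Marginal P(X) (row sums):
  P(X=0) = 0 + 1/8 = 1/8
  P(X=1) = 1/4 + 1/8 = 3/8
  P(X=2) = 1/2 + 0 = 1/2
Marginal P(Y) (column sums):
  P(Y=0) = 0 + 1/4 + 1/2 = 3/4
  P(Y=1) = 1/8 + 1/8 + 0 = 1/4

H(X) = -[(1/8)·log₂(1/8) + (3/8)·log₂(3/8) + (1/2)·log₂(1/2)]
  = 0.3750 + 0.5306 + 0.5000
  = 1.4056 bits
H(Y) = -[(3/4)·log₂(3/4) + (1/4)·log₂(1/4)]
  = 0.3113 + 0.5000
  = 0.8113 bits
H(X,Y) = -[(1/8)·log₂(1/8) + (1/4)·log₂(1/4) + (1/8)·log₂(1/8) + (1/2)·log₂(1/2)]
  = 0.3750 + 0.5000 + 0.3750 + 0.5000
  = 1.7500 bits

I(X;Y) = H(X) + H(Y) - H(X,Y)
  = 1.4056 + 0.8113 - 1.7500
  = 0.4669 bits

No. I(X;Y) = 0.4669 bits, which is ≤ 0.75 bits.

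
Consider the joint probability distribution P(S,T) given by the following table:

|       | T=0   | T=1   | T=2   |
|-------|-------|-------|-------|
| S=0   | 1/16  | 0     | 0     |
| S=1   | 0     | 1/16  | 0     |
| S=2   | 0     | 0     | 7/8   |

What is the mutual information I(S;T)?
Marginal P(S) (row sums):
  P(S=0) = 1/16 + 0 + 0 = 1/16
  P(S=1) = 0 + 1/16 + 0 = 1/16
  P(S=2) = 0 + 0 + 7/8 = 7/8
Marginal P(T) (column sums):
  P(T=0) = 1/16 + 0 + 0 = 1/16
  P(T=1) = 0 + 1/16 + 0 = 1/16
  P(T=2) = 0 + 0 + 7/8 = 7/8

H(S) = -[(1/16)·log₂(1/16) + (1/16)·log₂(1/16) + (7/8)·log₂(7/8)]
  = 0.2500 + 0.2500 + 0.1686
  = 0.6686 bits
H(T) = -[(1/16)·log₂(1/16) + (1/16)·log₂(1/16) + (7/8)·log₂(7/8)]
  = 0.2500 + 0.2500 + 0.1686
  = 0.6686 bits
H(S,T) = -[(1/16)·log₂(1/16) + (1/16)·log₂(1/16) + (7/8)·log₂(7/8)]
  = 0.2500 + 0.2500 + 0.1686
  = 0.6686 bits

I(S;T) = H(S) + H(T) - H(S,T)
  = 0.6686 + 0.6686 - 0.6686
  = 0.6686 bits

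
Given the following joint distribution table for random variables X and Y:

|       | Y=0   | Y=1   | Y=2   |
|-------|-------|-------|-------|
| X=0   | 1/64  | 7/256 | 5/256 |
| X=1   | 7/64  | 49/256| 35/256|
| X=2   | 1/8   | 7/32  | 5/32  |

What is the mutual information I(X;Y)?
Marginal P(X) (row sums):
  P(X=0) = 1/64 + 7/256 + 5/256 = 1/16
  P(X=1) = 7/64 + 49/256 + 35/256 = 7/16
  P(X=2) = 1/8 + 7/32 + 5/32 = 1/2
Marginal P(Y) (column sums):
  P(Y=0) = 1/64 + 7/64 + 1/8 = 1/4
  P(Y=1) = 7/256 + 49/256 + 7/32 = 7/16
  P(Y=2) = 5/256 + 35/256 + 5/32 = 5/16

H(X) = -[(1/16)·log₂(1/16) + (7/16)·log₂(7/16) + (1/2)·log₂(1/2)]
  = 0.2500 + 0.5218 + 0.5000
  = 1.2718 bits
H(Y) = -[(1/4)·log₂(1/4) + (7/16)·log₂(7/16) + (5/16)·log₂(5/16)]
  = 0.5000 + 0.5218 + 0.5244
  = 1.5462 bits
H(X,Y) = -[(1/64)·log₂(1/64) + (7/256)·log₂(7/256) + (5/256)·log₂(5/256) + (7/64)·log₂(7/64) + (49/256)·log₂(49/256) + (35/256)·log₂(35/256) + (1/8)·log₂(1/8) + (7/32)·log₂(7/32) + (5/32)·log₂(5/32)]
  = 0.0938 + 0.1420 + 0.1109 + 0.3492 + 0.4566 + 0.3925 + 0.3750 + 0.4796 + 0.4184
  = 2.8180 bits

I(X;Y) = H(X) + H(Y) - H(X,Y)
  = 1.2718 + 1.5462 - 2.8180
  = 0.0000 bits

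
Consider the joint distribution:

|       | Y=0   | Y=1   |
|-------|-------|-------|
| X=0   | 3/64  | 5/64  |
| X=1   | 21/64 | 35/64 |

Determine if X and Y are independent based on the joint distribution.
Marginal P(X) (row sums):
  P(X=0) = 3/64 + 5/64 = 1/8
  P(X=1) = 21/64 + 35/64 = 7/8
Marginal P(Y) (column sums):
  P(Y=0) = 3/64 + 21/64 = 3/8
  P(Y=1) = 5/64 + 35/64 = 5/8

X and Y are independent iff P(X=i,Y=j) = P(X=i)·P(Y=j) for every cell.
  P(X=0)·P(Y=0) = 1/8 × 3/8 = 3/64 = P(X=0,Y=0) ✓
  P(X=0)·P(Y=1) = 1/8 × 5/8 = 5/64 = P(X=0,Y=1) ✓
  P(X=1)·P(Y=0) = 7/8 × 3/8 = 21/64 = P(X=1,Y=0) ✓
  P(X=1)·P(Y=1) = 7/8 × 5/8 = 35/64 = P(X=1,Y=1) ✓

Yes, X and Y are independent: every cell factors, so I(X;Y) = 0 bits.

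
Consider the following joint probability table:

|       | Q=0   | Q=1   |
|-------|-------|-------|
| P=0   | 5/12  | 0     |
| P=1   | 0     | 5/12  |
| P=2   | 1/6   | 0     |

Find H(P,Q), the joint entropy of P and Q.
H(P,Q) = -Σ P(P,Q) log₂ P(P,Q), summed over the non-zero cells:
H(P,Q) = -[(5/12)·log₂(5/12) + (5/12)·log₂(5/12) + (1/6)·log₂(1/6)]
  = 0.5263 + 0.5263 + 0.4308
  = 1.4834 bits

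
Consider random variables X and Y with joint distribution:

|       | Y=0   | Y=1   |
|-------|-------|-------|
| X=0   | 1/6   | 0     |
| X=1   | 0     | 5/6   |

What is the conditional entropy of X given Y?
Marginal P(Y) (column sums):
  P(Y=0) = 1/6 + 0 = 1/6
  P(Y=1) = 0 + 5/6 = 5/6

H(X|Y) = -Σ P(X,Y)·log₂ P(X|Y), where P(X|Y) = P(X,Y) / P(Y)
  (cells with P(X,Y) = 0 contribute 0)
  (X=0,Y=0): P(X|Y) = (1/6)/(1/6) = 1;  -(1/6)·log₂(1) = 0.0000
  (X=1,Y=1): P(X|Y) = (5/6)/(5/6) = 1;  -(5/6)·log₂(1) = 0.0000
H(X|Y) = 0.0000 + 0.0000
  = 0.0000 bits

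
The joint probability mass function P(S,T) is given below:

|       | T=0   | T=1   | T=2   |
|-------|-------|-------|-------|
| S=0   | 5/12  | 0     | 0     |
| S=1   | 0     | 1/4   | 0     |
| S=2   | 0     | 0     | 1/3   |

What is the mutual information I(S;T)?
Marginal P(S) (row sums):
  P(S=0) = 5/12 + 0 + 0 = 5/12
  P(S=1) = 0 + 1/4 + 0 = 1/4
  P(S=2) = 0 + 0 + 1/3 = 1/3
Marginal P(T) (column sums):
  P(T=0) = 5/12 + 0 + 0 = 5/12
  P(T=1) = 0 + 1/4 + 0 = 1/4
  P(T=2) = 0 + 0 + 1/3 = 1/3

H(S) = -[(5/12)·log₂(5/12) + (1/4)·log₂(1/4) + (1/3)·log₂(1/3)]
  = 0.5263 + 0.5000 + 0.5283
  = 1.5546 bits
H(T) = -[(5/12)·log₂(5/12) + (1/4)·log₂(1/4) + (1/3)·log₂(1/3)]
  = 0.5263 + 0.5000 + 0.5283
  = 1.5546 bits
H(S,T) = -[(5/12)·log₂(5/12) + (1/4)·log₂(1/4) + (1/3)·log₂(1/3)]
  = 0.5263 + 0.5000 + 0.5283
  = 1.5546 bits

I(S;T) = H(S) + H(T) - H(S,T)
  = 1.5546 + 1.5546 - 1.5546
  = 1.5546 bits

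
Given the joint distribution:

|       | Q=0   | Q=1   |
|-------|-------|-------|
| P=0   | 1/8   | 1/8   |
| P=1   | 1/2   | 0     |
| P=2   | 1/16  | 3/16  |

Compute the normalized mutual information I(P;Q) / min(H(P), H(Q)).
Marginal P(P) (row sums):
  P(P=0) = 1/8 + 1/8 = 1/4
  P(P=1) = 1/2 + 0 = 1/2
  P(P=2) = 1/16 + 3/16 = 1/4
Marginal P(Q) (column sums):
  P(Q=0) = 1/8 + 1/2 + 1/16 = 11/16
  P(Q=1) = 1/8 + 0 + 3/16 = 5/16

H(P) = -[(1/4)·log₂(1/4) + (1/2)·log₂(1/2) + (1/4)·log₂(1/4)]
  = 0.5000 + 0.5000 + 0.5000
  = 1.5000 bits
H(Q) = -[(11/16)·log₂(11/16) + (5/16)·log₂(5/16)]
  = 0.3716 + 0.5244
  = 0.8960 bits
H(P,Q) = -[(1/8)·log₂(1/8) + (1/8)·log₂(1/8) + (1/2)·log₂(1/2) + (1/16)·log₂(1/16) + (3/16)·log₂(3/16)]
  = 0.3750 + 0.3750 + 0.5000 + 0.2500 + 0.4528
  = 1.9528 bits

I(P;Q) = H(P) + H(Q) - H(P,Q)
  = 1.5000 + 0.8960 - 1.9528
  = 0.4432 bits

min(H(P), H(Q)) = min(1.5000, 0.8960) = 0.8960 bits
Normalized MI = 0.4432 / 0.8960 = 0.4946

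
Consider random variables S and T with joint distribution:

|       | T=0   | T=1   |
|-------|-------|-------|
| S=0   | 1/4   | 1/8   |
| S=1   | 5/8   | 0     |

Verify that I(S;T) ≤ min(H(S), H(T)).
Marginal P(S) (row sums):
  P(S=0) = 1/4 + 1/8 = 3/8
  P(S=1) = 5/8 + 0 = 5/8
Marginal P(T) (column sums):
  P(T=0) = 1/4 + 5/8 = 7/8
  P(T=1) = 1/8 + 0 = 1/8

H(S) = -[(3/8)·log₂(3/8) + (5/8)·log₂(5/8)]
  = 0.5306 + 0.4238
  = 0.9544 bits
H(T) = -[(7/8)·log₂(7/8) + (1/8)·log₂(1/8)]
  = 0.1686 + 0.3750
  = 0.5436 bits
H(S,T) = -[(1/4)·log₂(1/4) + (1/8)·log₂(1/8) + (5/8)·log₂(5/8)]
  = 0.5000 + 0.3750 + 0.4238
  = 1.2988 bits

I(S;T) = H(S) + H(T) - H(S,T)
  = 0.9544 + 0.5436 - 1.2988
  = 0.1992 bits

min(H(S), H(T)) = min(0.9544, 0.5436) = 0.5436 bits
Since 0.1992 ≤ 0.5436, the bound is satisfied ✓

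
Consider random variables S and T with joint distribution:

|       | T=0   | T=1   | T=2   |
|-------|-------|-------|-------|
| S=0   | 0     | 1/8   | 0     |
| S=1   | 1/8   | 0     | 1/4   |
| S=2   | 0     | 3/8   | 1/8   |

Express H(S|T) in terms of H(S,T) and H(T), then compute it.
H(S|T) = H(S,T) - H(T)

Marginal P(T) (column sums):
  P(T=0) = 0 + 1/8 + 0 = 1/8
  P(T=1) = 1/8 + 0 + 3/8 = 1/2
  P(T=2) = 0 + 1/4 + 1/8 = 3/8

H(S,T) = -[(1/8)·log₂(1/8) + (1/8)·log₂(1/8) + (1/4)·log₂(1/4) + (3/8)·log₂(3/8) + (1/8)·log₂(1/8)]
  = 0.3750 + 0.3750 + 0.5000 + 0.5306 + 0.3750
  = 2.1556 bits
H(T) = -[(1/8)·log₂(1/8) + (1/2)·log₂(1/2) + (3/8)·log₂(3/8)]
  = 0.3750 + 0.5000 + 0.5306
  = 1.4056 bits

H(S|T) = 2.1556 - 1.4056 = 0.7500 bits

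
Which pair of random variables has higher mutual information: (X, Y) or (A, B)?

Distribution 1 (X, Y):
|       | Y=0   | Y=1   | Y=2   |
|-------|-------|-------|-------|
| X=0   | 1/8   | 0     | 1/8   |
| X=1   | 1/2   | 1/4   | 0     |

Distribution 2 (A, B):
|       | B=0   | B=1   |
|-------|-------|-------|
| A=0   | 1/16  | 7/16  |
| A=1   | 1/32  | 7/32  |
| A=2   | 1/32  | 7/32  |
Distribution 1 (X, Y):
Marginal P(X) (row sums):
  P(X=0) = 1/8 + 0 + 1/8 = 1/4
  P(X=1) = 1/2 + 1/4 + 0 = 3/4
Marginal P(Y) (column sums):
  P(Y=0) = 1/8 + 1/2 = 5/8
  P(Y=1) = 0 + 1/4 = 1/4
  P(Y=2) = 1/8 + 0 = 1/8

H(X) = -[(1/4)·log₂(1/4) + (3/4)·log₂(3/4)]
  = 0.5000 + 0.3113
  = 0.8113 bits
H(Y) = -[(5/8)·log₂(5/8) + (1/4)·log₂(1/4) + (1/8)·log₂(1/8)]
  = 0.4238 + 0.5000 + 0.3750
  = 1.2988 bits
H(X,Y) = -[(1/8)·log₂(1/8) + (1/8)·log₂(1/8) + (1/2)·log₂(1/2) + (1/4)·log₂(1/4)]
  = 0.3750 + 0.3750 + 0.5000 + 0.5000
  = 1.7500 bits

I(X;Y) = H(X) + H(Y) - H(X,Y)
  = 0.8113 + 1.2988 - 1.7500
  = 0.3601 bits

Distribution 2 (A, B):
Marginal P(A) (row sums):
  P(A=0) = 1/16 + 7/16 = 1/2
  P(A=1) = 1/32 + 7/32 = 1/4
  P(A=2) = 1/32 + 7/32 = 1/4
Marginal P(B) (column sums):
  P(B=0) = 1/16 + 1/32 + 1/32 = 1/8
  P(B=1) = 7/16 + 7/32 + 7/32 = 7/8

H(A) = -[(1/2)·log₂(1/2) + (1/4)·log₂(1/4) + (1/4)·log₂(1/4)]
  = 0.5000 + 0.5000 + 0.5000
  = 1.5000 bits
H(B) = -[(1/8)·log₂(1/8) + (7/8)·log₂(7/8)]
  = 0.3750 + 0.1686
  = 0.5436 bits
H(A,B) = -[(1/16)·log₂(1/16) + (7/16)·log₂(7/16) + (1/32)·log₂(1/32) + (7/32)·log₂(7/32) + (1/32)·log₂(1/32) + (7/32)·log₂(7/32)]
  = 0.2500 + 0.5218 + 0.1563 + 0.4796 + 0.1563 + 0.4796
  = 2.0436 bits

I(A;B) = H(A) + H(B) - H(A,B)
  = 1.5000 + 0.5436 - 2.0436
  = 0.0000 bits

I(X;Y) = 0.3601 bits > I(A;B) = 0.0000 bits, so (X, Y) has the higher mutual information (stronger dependence).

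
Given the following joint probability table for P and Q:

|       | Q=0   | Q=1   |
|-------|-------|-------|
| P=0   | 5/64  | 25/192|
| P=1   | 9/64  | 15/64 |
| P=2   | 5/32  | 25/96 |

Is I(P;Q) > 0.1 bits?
Marginal P(P) (row sums):
  P(P=0) = 5/64 + 25/192 = 5/24
  P(P=1) = 9/64 + 15/64 = 3/8
  P(P=2) = 5/32 + 25/96 = 5/12
Marginal P(Q) (column sums):
  P(Q=0) = 5/64 + 9/64 + 5/32 = 3/8
  P(Q=1) = 25/192 + 15/64 + 25/96 = 5/8

H(P) = -[(5/24)·log₂(5/24) + (3/8)·log₂(3/8) + (5/12)·log₂(5/12)]
  = 0.4715 + 0.5306 + 0.5263
  = 1.5284 bits
H(Q) = -[(3/8)·log₂(3/8) + (5/8)·log₂(5/8)]
  = 0.5306 + 0.4238
  = 0.9544 bits
H(P,Q) = -[(5/64)·log₂(5/64) + (25/192)·log₂(25/192) + (9/64)·log₂(9/64) + (15/64)·log₂(15/64) + (5/32)·log₂(5/32) + (25/96)·log₂(25/96)]
  = 0.2873 + 0.3830 + 0.3980 + 0.4906 + 0.4184 + 0.5055
  = 2.4828 bits

I(P;Q) = H(P) + H(Q) - H(P,Q)
  = 1.5284 + 0.9544 - 2.4828
  = 0.0000 bits

No. I(P;Q) = 0.0000 bits, which is ≤ 0.1 bits.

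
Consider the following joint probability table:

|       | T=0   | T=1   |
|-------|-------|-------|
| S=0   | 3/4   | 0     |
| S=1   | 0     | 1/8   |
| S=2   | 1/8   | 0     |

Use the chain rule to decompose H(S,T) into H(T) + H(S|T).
By the chain rule: H(S,T) = H(T) + H(S|T)

Marginal P(T) (column sums):
  P(T=0) = 3/4 + 0 + 1/8 = 7/8
  P(T=1) = 0 + 1/8 + 0 = 1/8
H(T) = -[(7/8)·log₂(7/8) + (1/8)·log₂(1/8)]
  = 0.1686 + 0.3750
  = 0.5436 bits
H(S|T) = -Σ P(S,T)·log₂ P(S|T), where P(S|T) = P(S,T) / P(T)
  (cells with P(S,T) = 0 contribute 0)
  (S=0,T=0): P(S|T) = (3/4)/(7/8) = 6/7;  -(3/4)·log₂(6/7) = 0.1668
  (S=1,T=1): P(S|T) = (1/8)/(1/8) = 1;  -(1/8)·log₂(1) = 0.0000
  (S=2,T=0): P(S|T) = (1/8)/(7/8) = 1/7;  -(1/8)·log₂(1/7) = 0.3509
H(S|T) = 0.1668 + 0.0000 + 0.3509
  = 0.5177 bits

H(S,T) = H(T) + H(S|T) = 0.5436 + 0.5177 = 1.0613 bits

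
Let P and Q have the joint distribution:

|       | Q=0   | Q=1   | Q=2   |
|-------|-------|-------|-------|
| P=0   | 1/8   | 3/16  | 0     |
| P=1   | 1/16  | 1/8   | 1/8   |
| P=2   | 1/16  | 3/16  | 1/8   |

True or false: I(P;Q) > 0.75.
Marginal P(P) (row sums):
  P(P=0) = 1/8 + 3/16 + 0 = 5/16
  P(P=1) = 1/16 + 1/8 + 1/8 = 5/16
  P(P=2) = 1/16 + 3/16 + 1/8 = 3/8
Marginal P(Q) (column sums):
  P(Q=0) = 1/8 + 1/16 + 1/16 = 1/4
  P(Q=1) = 3/16 + 1/8 + 3/16 = 1/2
  P(Q=2) = 0 + 1/8 + 1/8 = 1/4

H(P) = -[(5/16)·log₂(5/16) + (5/16)·log₂(5/16) + (3/8)·log₂(3/8)]
  = 0.5244 + 0.5244 + 0.5306
  = 1.5794 bits
H(Q) = -[(1/4)·log₂(1/4) + (1/2)·log₂(1/2) + (1/4)·log₂(1/4)]
  = 0.5000 + 0.5000 + 0.5000
  = 1.5000 bits
H(P,Q) = -[(1/8)·log₂(1/8) + (3/16)·log₂(3/16) + (1/16)·log₂(1/16) + (1/8)·log₂(1/8) + (1/8)·log₂(1/8) + (1/16)·log₂(1/16) + (3/16)·log₂(3/16) + (1/8)·log₂(1/8)]
  = 0.3750 + 0.4528 + 0.2500 + 0.3750 + 0.3750 + 0.2500 + 0.4528 + 0.3750
  = 2.9056 bits

I(P;Q) = H(P) + H(Q) - H(P,Q)
  = 1.5794 + 1.5000 - 2.9056
  = 0.1738 bits

False. I(P;Q) = 0.1738 bits, which is ≤ 0.75 bits.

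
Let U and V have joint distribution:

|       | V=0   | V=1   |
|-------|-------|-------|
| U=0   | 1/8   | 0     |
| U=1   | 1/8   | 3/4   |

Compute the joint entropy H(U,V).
H(U,V) = -Σ P(U,V) log₂ P(U,V), summed over the non-zero cells:
H(U,V) = -[(1/8)·log₂(1/8) + (1/8)·log₂(1/8) + (3/4)·log₂(3/4)]
  = 0.3750 + 0.3750 + 0.3113
  = 1.0613 bits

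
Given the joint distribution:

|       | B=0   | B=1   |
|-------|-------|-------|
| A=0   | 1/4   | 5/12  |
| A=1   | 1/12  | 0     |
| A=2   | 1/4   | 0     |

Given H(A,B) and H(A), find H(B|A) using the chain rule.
From the chain rule: H(A,B) = H(A) + H(B|A)
Therefore: H(B|A) = H(A,B) - H(A)

H(A,B) = -[(1/4)·log₂(1/4) + (5/12)·log₂(5/12) + (1/12)·log₂(1/12) + (1/4)·log₂(1/4)]
  = 0.5000 + 0.5263 + 0.2987 + 0.5000
  = 1.8250 bits
Marginal P(A) (row sums):
  P(A=0) = 1/4 + 5/12 = 2/3
  P(A=1) = 1/12 + 0 = 1/12
  P(A=2) = 1/4 + 0 = 1/4
H(A) = -[(2/3)·log₂(2/3) + (1/12)·log₂(1/12) + (1/4)·log₂(1/4)]
  = 0.3900 + 0.2987 + 0.5000
  = 1.1887 bits

H(B|A) = 1.8250 - 1.1887 = 0.6363 bits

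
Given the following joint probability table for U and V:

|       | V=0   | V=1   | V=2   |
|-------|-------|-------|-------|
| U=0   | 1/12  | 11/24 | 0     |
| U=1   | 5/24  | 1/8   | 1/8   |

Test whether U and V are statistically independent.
Marginal P(U) (row sums):
  P(U=0) = 1/12 + 11/24 + 0 = 13/24
  P(U=1) = 5/24 + 1/8 + 1/8 = 11/24
Marginal P(V) (column sums):
  P(V=0) = 1/12 + 5/24 = 7/24
  P(V=1) = 11/24 + 1/8 = 7/12
  P(V=2) = 0 + 1/8 = 1/8

U and V are independent iff P(U=i,V=j) = P(U=i)·P(V=j) for every cell.
  P(U=0)·P(V=0) = 13/24 × 7/24 = 91/576, but P(U=0,V=0) = 1/12 ✗

No, U and V are not independent. Quantitatively, I(U;V) > 0:

H(U) = -[(13/24)·log₂(13/24) + (11/24)·log₂(11/24)]
  = 0.4791 + 0.5159
  = 0.9950 bits
H(V) = -[(7/24)·log₂(7/24) + (7/12)·log₂(7/12) + (1/8)·log₂(1/8)]
  = 0.5185 + 0.4536 + 0.3750
  = 1.3471 bits
H(U,V) = -[(1/12)·log₂(1/12) + (11/24)·log₂(11/24) + (5/24)·log₂(5/24) + (1/8)·log₂(1/8) + (1/8)·log₂(1/8)]
  = 0.2987 + 0.5159 + 0.4715 + 0.3750 + 0.3750
  = 2.0361 bits
I(U;V) = H(U) + H(V) - H(U,V) = 0.9950 + 1.3471 - 2.0361 = 0.3060 bits > 0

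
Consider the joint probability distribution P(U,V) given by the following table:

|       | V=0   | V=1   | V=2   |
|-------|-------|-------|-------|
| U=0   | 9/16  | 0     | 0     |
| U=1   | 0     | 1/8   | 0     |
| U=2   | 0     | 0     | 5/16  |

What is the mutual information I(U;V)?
Marginal P(U) (row sums):
  P(U=0) = 9/16 + 0 + 0 = 9/16
  P(U=1) = 0 + 1/8 + 0 = 1/8
  P(U=2) = 0 + 0 + 5/16 = 5/16
Marginal P(V) (column sums):
  P(V=0) = 9/16 + 0 + 0 = 9/16
  P(V=1) = 0 + 1/8 + 0 = 1/8
  P(V=2) = 0 + 0 + 5/16 = 5/16

H(U) = -[(9/16)·log₂(9/16) + (1/8)·log₂(1/8) + (5/16)·log₂(5/16)]
  = 0.4669 + 0.3750 + 0.5244
  = 1.3663 bits
H(V) = -[(9/16)·log₂(9/16) + (1/8)·log₂(1/8) + (5/16)·log₂(5/16)]
  = 0.4669 + 0.3750 + 0.5244
  = 1.3663 bits
H(U,V) = -[(9/16)·log₂(9/16) + (1/8)·log₂(1/8) + (5/16)·log₂(5/16)]
  = 0.4669 + 0.3750 + 0.5244
  = 1.3663 bits

I(U;V) = H(U) + H(V) - H(U,V)
  = 1.3663 + 1.3663 - 1.3663
  = 1.3663 bits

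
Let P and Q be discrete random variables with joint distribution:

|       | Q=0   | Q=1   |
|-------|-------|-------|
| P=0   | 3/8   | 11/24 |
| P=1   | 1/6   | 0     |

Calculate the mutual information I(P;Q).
Marginal P(P) (row sums):
  P(P=0) = 3/8 + 11/24 = 5/6
  P(P=1) = 1/6 + 0 = 1/6
Marginal P(Q) (column sums):
  P(Q=0) = 3/8 + 1/6 = 13/24
  P(Q=1) = 11/24 + 0 = 11/24

H(P) = -[(5/6)·log₂(5/6) + (1/6)·log₂(1/6)]
  = 0.2192 + 0.4308
  = 0.6500 bits
H(Q) = -[(13/24)·log₂(13/24) + (11/24)·log₂(11/24)]
  = 0.4791 + 0.5159
  = 0.9950 bits
H(P,Q) = -[(3/8)·log₂(3/8) + (11/24)·log₂(11/24) + (1/6)·log₂(1/6)]
  = 0.5306 + 0.5159 + 0.4308
  = 1.4773 bits

I(P;Q) = H(P) + H(Q) - H(P,Q)
  = 0.6500 + 0.9950 - 1.4773
  = 0.1677 bits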